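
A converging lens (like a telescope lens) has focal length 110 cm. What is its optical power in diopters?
P = 1/f = 0.9091 D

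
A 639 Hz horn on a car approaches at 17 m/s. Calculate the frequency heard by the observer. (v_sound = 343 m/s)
f_obs = f·v/(v − v_s) = 672.3 Hz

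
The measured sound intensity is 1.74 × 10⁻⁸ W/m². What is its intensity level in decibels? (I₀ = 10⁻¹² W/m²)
β = 10·log₁₀(I/I₀) = 42.41 dB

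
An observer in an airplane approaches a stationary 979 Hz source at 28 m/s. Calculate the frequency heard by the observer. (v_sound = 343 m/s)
f_obs = f·(v + v_o)/v = 1059 Hz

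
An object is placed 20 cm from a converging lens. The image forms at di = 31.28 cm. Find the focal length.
1/f = 1/do + 1/di → f = 12.2 cm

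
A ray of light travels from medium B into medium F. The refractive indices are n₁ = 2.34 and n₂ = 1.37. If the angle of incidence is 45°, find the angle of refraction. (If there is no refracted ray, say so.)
sin θ₂ = (n₁/n₂)·sin θ₁ = 1.208 > 1, so there is no refracted ray — the light undergoes total internal reflection.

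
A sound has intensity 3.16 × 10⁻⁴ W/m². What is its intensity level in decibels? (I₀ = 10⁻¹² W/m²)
β = 10·log₁₀(I/I₀) = 85 dB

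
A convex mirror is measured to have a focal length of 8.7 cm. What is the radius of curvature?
R = 2|f| = 17.4 cm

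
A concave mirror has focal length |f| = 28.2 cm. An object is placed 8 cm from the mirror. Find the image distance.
f = +28.2 cm (concave); 1/di = 1/f − 1/do → di = -11.17 cm (virtual image, behind mirror)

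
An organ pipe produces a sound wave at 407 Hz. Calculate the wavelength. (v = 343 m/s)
λ = v/f = 0.8428 m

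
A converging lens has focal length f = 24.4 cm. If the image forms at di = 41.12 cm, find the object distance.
1/do = 1/f − 1/di → do = 60.01 cm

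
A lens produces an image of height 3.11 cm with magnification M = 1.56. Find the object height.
ho = |hi|/|M| = 1.994 cm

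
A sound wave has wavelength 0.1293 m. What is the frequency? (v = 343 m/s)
f = v/λ = 2653 Hz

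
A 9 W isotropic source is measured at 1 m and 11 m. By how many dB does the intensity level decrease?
Δβ = 20·log₁₀(r₂/r₁) = 20.83 dB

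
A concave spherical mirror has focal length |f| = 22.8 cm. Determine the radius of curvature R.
R = 2|f| = 45.6 cm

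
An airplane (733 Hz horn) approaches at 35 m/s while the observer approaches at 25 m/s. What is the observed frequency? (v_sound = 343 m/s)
f_obs = f·(v + v_o)/(v − v_s) = 875.8 Hz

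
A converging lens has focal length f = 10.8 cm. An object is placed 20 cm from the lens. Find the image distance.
1/di = 1/f − 1/do → di = 23.48 cm (real image)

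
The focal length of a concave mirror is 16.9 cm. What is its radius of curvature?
R = 2|f| = 33.8 cm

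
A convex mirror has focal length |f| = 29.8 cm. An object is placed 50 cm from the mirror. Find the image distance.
f = −29.8 cm (convex); 1/di = 1/f − 1/do → di = -18.67 cm (virtual image, behind mirror)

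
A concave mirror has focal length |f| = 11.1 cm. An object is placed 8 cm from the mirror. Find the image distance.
f = +11.1 cm (concave); 1/di = 1/f − 1/do → di = -28.65 cm (virtual image, behind mirror)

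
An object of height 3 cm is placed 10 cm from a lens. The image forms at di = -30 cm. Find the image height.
hi = (-di/do) × ho = 9 cm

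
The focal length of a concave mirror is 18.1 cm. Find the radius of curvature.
R = 2|f| = 36.2 cm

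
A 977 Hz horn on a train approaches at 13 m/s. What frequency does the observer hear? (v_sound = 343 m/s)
f_obs = f·v/(v − v_s) = 1015 Hz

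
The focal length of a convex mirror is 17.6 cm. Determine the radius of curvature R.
R = 2|f| = 35.2 cm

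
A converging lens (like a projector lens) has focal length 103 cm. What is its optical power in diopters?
P = 1/f = 0.9709 D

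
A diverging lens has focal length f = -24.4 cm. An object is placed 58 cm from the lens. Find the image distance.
1/di = 1/f − 1/do → di = -17.17 cm (virtual image)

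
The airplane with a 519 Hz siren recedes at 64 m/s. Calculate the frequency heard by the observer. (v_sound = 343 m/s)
f_obs = f·v/(v + v_s) = 437.4 Hz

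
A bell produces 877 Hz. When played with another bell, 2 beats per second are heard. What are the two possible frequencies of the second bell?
f₂ = 877 ± 2 Hz → 879 Hz or 875 Hz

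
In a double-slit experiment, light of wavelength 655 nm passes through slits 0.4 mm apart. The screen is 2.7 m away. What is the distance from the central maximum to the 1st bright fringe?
y = mλL/d = 4.421 mm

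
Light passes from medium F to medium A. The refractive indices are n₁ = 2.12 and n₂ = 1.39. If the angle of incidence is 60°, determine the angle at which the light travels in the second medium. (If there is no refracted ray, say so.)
sin θ₂ = (n₁/n₂)·sin θ₁ = 1.321 > 1, so there is no refracted ray — the light undergoes total internal reflection.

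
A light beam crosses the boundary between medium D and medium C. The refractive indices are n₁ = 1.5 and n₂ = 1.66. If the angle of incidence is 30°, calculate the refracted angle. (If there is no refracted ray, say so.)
sin θ₂ = (n₁/n₂)·sin θ₁ = 0.4518 → θ₂ = 26.86°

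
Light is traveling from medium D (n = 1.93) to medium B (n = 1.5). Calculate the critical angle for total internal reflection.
θc = arcsin(n₂/n₁) = 51.01°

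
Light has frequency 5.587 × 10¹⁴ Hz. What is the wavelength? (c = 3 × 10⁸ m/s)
λ = c/f = 537 nm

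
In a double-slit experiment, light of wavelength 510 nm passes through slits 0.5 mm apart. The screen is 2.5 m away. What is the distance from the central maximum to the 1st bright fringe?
y = mλL/d = 2.55 mm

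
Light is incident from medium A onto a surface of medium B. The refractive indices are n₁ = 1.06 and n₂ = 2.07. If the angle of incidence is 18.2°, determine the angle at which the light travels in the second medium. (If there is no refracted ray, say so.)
sin θ₂ = (n₁/n₂)·sin θ₁ = 0.1599 → θ₂ = 9.203°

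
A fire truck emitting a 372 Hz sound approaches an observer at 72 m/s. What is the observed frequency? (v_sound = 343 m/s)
f_obs = f·v/(v − v_s) = 470.8 Hz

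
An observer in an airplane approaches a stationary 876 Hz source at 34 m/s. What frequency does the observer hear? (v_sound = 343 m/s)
f_obs = f·(v + v_o)/v = 962.8 Hz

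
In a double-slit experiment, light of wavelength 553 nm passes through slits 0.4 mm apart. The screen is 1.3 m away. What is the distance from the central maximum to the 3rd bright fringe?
y = mλL/d = 5.392 mm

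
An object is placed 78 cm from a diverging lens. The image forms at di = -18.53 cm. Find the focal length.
1/f = 1/do + 1/di → f = -24.3 cm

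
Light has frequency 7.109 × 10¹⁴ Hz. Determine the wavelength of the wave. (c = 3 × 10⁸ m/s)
λ = c/f = 422 nm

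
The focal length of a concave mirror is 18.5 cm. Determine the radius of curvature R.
R = 2|f| = 37 cm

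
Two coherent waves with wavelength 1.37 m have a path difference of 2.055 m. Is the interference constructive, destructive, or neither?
destructive — path difference = 1.5λ, an odd multiple of λ/2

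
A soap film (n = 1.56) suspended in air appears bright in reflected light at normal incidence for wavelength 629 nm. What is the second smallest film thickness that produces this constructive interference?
2nt = (m − ½)λ with m = 2 → t = (m − ½)λ/(2n) = 302.4 nm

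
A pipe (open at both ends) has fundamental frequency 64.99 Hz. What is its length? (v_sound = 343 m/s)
L = v/(2f₁) = 2.639 m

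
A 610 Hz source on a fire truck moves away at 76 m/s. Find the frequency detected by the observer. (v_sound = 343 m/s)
f_obs = f·v/(v + v_s) = 499.4 Hz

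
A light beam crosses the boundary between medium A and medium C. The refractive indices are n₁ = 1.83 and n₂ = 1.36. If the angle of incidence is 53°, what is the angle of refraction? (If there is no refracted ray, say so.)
sin θ₂ = (n₁/n₂)·sin θ₁ = 1.075 > 1, so there is no refracted ray — the light undergoes total internal reflection.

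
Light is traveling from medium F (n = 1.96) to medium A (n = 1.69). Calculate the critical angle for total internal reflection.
θc = arcsin(n₂/n₁) = 59.57°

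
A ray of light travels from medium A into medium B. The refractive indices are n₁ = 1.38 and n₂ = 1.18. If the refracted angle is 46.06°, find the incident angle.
sin θ₁ = (n₂/n₁)·sin θ₂ → θ₁ = 38°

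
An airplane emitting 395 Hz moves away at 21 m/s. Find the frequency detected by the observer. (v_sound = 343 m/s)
f_obs = f·v/(v + v_s) = 372.2 Hz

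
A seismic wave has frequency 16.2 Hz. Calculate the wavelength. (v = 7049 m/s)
λ = v/f = 435.1 m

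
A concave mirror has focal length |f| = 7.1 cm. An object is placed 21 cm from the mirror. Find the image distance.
f = +7.1 cm (concave); 1/di = 1/f − 1/do → di = 10.73 cm (real image, in front of mirror)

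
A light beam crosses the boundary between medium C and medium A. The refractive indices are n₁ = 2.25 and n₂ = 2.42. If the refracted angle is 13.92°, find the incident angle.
sin θ₁ = (n₂/n₁)·sin θ₂ → θ₁ = 15°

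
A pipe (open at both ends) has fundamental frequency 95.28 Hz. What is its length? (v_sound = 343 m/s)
L = v/(2f₁) = 1.8 m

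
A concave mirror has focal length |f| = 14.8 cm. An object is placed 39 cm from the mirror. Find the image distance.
f = +14.8 cm (concave); 1/di = 1/f − 1/do → di = 23.85 cm (real image, in front of mirror)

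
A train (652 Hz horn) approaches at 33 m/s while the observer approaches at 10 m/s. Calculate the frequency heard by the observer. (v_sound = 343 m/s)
f_obs = f·(v + v_o)/(v − v_s) = 742.4 Hz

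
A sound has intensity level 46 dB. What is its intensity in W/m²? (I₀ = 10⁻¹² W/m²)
I = I₀·10^(β/10) = 3.98 × 10⁻⁸ W/m²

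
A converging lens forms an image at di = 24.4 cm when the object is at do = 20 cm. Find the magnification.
M = −di/do = -1.22 (inverted image)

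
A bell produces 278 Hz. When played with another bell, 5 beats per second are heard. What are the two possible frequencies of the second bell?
f₂ = 278 ± 5 Hz → 283 Hz or 273 Hz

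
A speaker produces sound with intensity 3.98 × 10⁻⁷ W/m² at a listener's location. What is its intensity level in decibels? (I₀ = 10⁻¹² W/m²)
β = 10·log₁₀(I/I₀) = 56 dB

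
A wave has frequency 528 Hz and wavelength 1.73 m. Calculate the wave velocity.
v = fλ = 913.4 m/s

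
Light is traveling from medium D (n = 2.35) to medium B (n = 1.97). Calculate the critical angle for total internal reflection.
θc = arcsin(n₂/n₁) = 56.96°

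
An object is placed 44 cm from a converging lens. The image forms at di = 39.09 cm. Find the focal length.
1/f = 1/do + 1/di → f = 20.7 cm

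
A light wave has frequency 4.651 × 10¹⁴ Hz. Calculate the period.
T = 1/f = 2.150 × 10⁻¹⁵ s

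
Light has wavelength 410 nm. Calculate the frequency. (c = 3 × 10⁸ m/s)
f = c/λ = 7.317 × 10¹⁴ Hz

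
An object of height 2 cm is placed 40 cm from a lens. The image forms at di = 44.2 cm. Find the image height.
hi = (-di/do) × ho = -2.21 cm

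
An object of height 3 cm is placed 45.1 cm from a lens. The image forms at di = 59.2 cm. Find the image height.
hi = (-di/do) × ho = -3.938 cm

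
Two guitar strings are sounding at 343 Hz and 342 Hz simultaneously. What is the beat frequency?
1 Hz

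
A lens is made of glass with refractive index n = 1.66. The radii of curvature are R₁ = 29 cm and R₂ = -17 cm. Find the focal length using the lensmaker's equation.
1/f = (n − 1)(1/R₁ − 1/R₂) → f = 16.24 cm (converging lens)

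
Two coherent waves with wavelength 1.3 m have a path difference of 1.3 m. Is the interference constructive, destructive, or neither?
constructive — path difference = 1λ, a whole number of wavelengths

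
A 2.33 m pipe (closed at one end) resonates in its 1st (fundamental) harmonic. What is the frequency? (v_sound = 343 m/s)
fₙ = nv/(4L) = 36.8 Hz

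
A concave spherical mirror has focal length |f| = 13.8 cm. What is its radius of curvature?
R = 2|f| = 27.6 cm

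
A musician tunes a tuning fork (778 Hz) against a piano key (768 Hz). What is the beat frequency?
10 Hz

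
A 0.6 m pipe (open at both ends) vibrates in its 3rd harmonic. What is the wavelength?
λₙ = 2L/n = 0.4 m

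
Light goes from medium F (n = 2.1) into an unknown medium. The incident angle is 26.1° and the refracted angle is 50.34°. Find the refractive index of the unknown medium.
n₂ = n₁·sin θ₁ / sin θ₂ = 1.2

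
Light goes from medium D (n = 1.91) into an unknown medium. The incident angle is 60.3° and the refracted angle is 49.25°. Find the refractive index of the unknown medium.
n₂ = n₁·sin θ₁ / sin θ₂ = 2.19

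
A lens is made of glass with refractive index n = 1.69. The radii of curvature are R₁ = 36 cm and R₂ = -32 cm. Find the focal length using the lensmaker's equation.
1/f = (n − 1)(1/R₁ − 1/R₂) → f = 24.55 cm (converging lens)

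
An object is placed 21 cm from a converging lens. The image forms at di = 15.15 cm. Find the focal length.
1/f = 1/do + 1/di → f = 8.801 cm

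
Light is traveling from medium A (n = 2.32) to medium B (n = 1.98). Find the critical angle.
θc = arcsin(n₂/n₁) = 58.59°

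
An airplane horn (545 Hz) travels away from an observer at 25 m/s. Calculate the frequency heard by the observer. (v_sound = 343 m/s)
f_obs = f·v/(v + v_s) = 508 Hz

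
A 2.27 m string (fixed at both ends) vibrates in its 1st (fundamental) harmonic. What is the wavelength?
λₙ = 2L/n = 4.54 m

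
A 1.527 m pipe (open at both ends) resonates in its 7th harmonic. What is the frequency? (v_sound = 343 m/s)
fₙ = nv/(2L) = 786.2 Hz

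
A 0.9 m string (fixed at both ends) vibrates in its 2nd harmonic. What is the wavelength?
λₙ = 2L/n = 0.9 m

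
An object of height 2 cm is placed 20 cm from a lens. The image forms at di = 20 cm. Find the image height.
hi = (-di/do) × ho = -2 cm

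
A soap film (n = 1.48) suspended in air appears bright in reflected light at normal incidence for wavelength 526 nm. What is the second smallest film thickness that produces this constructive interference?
2nt = (m − ½)λ with m = 2 → t = (m − ½)λ/(2n) = 266.6 nm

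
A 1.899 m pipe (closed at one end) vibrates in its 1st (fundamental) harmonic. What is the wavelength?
λₙ = 4L/n = 7.596 m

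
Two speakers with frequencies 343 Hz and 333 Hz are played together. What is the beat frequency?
10 Hz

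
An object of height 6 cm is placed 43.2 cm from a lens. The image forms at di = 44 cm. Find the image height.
hi = (-di/do) × ho = -6.111 cm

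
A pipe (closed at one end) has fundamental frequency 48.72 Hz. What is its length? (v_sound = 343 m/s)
L = v/(4f₁) = 1.76 m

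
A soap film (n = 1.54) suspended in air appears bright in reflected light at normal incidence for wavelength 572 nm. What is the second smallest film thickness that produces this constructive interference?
2nt = (m − ½)λ with m = 2 → t = (m − ½)λ/(2n) = 278.6 nm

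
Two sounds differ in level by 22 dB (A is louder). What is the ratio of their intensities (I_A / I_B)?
I_A/I_B = 10^(Δβ/10) = 158.5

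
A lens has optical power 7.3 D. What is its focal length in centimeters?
f = 1/P = 13.7 cm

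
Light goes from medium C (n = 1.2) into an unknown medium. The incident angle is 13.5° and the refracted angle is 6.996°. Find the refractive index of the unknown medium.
n₂ = n₁·sin θ₁ / sin θ₂ = 2.3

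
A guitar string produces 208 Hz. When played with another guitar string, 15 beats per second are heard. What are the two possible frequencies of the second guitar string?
f₂ = 208 ± 15 Hz → 223 Hz or 193 Hz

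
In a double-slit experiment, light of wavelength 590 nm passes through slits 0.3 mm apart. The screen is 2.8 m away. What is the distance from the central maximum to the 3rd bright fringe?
y = mλL/d = 16.52 mm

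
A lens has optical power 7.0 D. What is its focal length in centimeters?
f = 1/P = 14.29 cm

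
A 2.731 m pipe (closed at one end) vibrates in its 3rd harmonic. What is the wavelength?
λₙ = 4L/n = 3.641 m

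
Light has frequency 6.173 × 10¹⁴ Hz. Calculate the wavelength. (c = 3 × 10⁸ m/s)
λ = c/f = 486 nm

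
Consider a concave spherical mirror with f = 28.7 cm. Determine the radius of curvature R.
R = 2|f| = 57.4 cm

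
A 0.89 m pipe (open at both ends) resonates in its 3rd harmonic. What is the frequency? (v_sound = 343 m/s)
fₙ = nv/(2L) = 578.1 Hz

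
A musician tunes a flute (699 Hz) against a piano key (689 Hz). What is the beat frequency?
10 Hz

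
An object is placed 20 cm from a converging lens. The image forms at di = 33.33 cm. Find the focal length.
1/f = 1/do + 1/di → f = 12.5 cm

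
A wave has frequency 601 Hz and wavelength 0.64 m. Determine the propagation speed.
v = fλ = 384.6 m/s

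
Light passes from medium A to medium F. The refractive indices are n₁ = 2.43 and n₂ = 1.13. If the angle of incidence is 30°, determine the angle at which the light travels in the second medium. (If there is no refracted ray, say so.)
sin θ₂ = (n₁/n₂)·sin θ₁ = 1.075 > 1, so there is no refracted ray — the light undergoes total internal reflection.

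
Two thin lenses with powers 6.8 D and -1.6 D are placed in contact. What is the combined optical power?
P_total = P₁ + P₂ = 5.2 D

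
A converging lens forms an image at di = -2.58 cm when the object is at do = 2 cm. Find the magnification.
M = −di/do = 1.29 (upright image)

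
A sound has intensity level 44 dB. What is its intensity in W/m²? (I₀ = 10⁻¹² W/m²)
I = I₀·10^(β/10) = 2.51 × 10⁻⁸ W/m²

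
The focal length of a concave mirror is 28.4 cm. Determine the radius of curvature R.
R = 2|f| = 56.8 cm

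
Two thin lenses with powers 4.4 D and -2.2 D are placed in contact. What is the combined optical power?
P_total = P₁ + P₂ = 2.2 D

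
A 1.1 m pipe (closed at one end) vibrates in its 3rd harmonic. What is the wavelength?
λₙ = 4L/n = 1.467 m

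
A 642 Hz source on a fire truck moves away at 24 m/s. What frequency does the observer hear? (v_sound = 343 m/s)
f_obs = f·v/(v + v_s) = 600 Hz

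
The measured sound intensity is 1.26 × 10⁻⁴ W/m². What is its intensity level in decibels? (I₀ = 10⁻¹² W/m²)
β = 10·log₁₀(I/I₀) = 81 dB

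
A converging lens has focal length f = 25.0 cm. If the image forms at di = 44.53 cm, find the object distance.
1/do = 1/f − 1/di → do = 57 cm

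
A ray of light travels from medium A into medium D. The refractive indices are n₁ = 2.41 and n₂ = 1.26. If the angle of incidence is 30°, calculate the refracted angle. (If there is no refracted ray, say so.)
sin θ₂ = (n₁/n₂)·sin θ₁ = 0.9563 → θ₂ = 73.01°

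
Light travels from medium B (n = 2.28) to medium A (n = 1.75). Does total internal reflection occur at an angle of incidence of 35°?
θc = arcsin(n₂/n₁) = 50.13°; 35° < θc, so no — the ray refracts.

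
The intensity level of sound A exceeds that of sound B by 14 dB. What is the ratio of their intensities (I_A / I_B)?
I_A/I_B = 10^(Δβ/10) = 25.12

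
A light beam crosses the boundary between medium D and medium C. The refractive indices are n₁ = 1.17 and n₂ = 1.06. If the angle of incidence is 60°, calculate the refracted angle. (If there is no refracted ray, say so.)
sin θ₂ = (n₁/n₂)·sin θ₁ = 0.9559 → θ₂ = 72.92°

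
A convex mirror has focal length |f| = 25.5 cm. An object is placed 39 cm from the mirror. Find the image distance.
f = −25.5 cm (convex); 1/di = 1/f − 1/do → di = -15.42 cm (virtual image, behind mirror)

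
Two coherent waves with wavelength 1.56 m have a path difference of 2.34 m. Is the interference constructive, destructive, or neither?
destructive — path difference = 1.5λ, an odd multiple of λ/2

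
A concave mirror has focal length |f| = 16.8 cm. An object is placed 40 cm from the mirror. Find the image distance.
f = +16.8 cm (concave); 1/di = 1/f − 1/do → di = 28.97 cm (real image, in front of mirror)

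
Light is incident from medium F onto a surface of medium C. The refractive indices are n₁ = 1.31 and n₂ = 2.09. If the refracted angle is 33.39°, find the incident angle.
sin θ₁ = (n₂/n₁)·sin θ₂ → θ₁ = 61.4°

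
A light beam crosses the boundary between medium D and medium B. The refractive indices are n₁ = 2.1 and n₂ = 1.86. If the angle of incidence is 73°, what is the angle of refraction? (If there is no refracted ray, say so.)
sin θ₂ = (n₁/n₂)·sin θ₁ = 1.08 > 1, so there is no refracted ray — the light undergoes total internal reflection.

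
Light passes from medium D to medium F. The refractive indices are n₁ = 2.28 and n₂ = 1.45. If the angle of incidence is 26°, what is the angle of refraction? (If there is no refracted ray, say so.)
sin θ₂ = (n₁/n₂)·sin θ₁ = 0.6893 → θ₂ = 43.57°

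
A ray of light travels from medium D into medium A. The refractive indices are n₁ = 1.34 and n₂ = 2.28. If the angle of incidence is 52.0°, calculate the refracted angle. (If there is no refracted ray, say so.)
sin θ₂ = (n₁/n₂)·sin θ₁ = 0.4631 → θ₂ = 27.59°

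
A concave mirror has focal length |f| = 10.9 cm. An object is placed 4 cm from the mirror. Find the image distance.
f = +10.9 cm (concave); 1/di = 1/f − 1/do → di = -6.319 cm (virtual image, behind mirror)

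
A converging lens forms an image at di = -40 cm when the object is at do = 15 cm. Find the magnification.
M = −di/do = 2.667 (upright image)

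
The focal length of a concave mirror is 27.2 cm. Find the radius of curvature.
R = 2|f| = 54.4 cm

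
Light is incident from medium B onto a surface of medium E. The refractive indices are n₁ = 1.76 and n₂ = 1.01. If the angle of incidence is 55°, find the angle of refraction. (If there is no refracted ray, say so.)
sin θ₂ = (n₁/n₂)·sin θ₁ = 1.427 > 1, so there is no refracted ray — the light undergoes total internal reflection.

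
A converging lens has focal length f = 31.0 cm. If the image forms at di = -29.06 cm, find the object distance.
1/do = 1/f − 1/di → do = 15 cm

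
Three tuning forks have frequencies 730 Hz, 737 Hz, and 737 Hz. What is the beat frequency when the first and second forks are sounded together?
7 Hz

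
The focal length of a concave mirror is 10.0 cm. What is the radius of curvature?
R = 2|f| = 20 cm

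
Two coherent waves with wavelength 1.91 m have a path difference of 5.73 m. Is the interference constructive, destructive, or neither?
constructive — path difference = 3λ, a whole number of wavelengths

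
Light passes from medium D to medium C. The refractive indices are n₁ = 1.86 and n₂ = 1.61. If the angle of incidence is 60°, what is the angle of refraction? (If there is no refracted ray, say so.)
sin θ₂ = (n₁/n₂)·sin θ₁ = 1.001 > 1, so there is no refracted ray — the light undergoes total internal reflection.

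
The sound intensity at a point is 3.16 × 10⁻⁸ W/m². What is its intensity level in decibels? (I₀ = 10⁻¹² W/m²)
β = 10·log₁₀(I/I₀) = 45 dB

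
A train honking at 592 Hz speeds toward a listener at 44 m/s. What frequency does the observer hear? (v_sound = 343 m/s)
f_obs = f·v/(v − v_s) = 679.1 Hz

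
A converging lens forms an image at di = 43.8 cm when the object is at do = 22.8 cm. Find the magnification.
M = −di/do = -1.921 (inverted image)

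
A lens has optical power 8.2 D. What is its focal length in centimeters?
f = 1/P = 12.2 cm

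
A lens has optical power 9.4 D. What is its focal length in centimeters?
f = 1/P = 10.64 cm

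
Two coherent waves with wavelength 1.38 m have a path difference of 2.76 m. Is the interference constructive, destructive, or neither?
constructive — path difference = 2λ, a whole number of wavelengths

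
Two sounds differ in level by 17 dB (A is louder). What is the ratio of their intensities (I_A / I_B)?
I_A/I_B = 10^(Δβ/10) = 50.12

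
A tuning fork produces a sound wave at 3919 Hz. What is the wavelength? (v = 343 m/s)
λ = v/f = 0.08752 m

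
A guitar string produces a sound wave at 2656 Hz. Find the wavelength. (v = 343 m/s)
λ = v/f = 0.1291 m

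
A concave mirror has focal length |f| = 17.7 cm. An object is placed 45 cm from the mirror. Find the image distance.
f = +17.7 cm (concave); 1/di = 1/f − 1/do → di = 29.18 cm (real image, in front of mirror)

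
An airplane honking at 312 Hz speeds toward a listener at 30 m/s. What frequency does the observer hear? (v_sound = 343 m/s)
f_obs = f·v/(v − v_s) = 341.9 Hz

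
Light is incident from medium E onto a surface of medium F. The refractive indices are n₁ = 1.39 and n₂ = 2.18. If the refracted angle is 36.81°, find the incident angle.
sin θ₁ = (n₂/n₁)·sin θ₂ → θ₁ = 70°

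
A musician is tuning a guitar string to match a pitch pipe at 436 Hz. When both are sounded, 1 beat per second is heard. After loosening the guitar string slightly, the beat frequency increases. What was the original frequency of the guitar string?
435 Hz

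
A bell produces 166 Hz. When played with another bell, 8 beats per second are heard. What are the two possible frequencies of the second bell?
f₂ = 166 ± 8 Hz → 174 Hz or 158 Hz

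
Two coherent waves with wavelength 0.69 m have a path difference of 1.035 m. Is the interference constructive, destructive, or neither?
destructive — path difference = 1.5λ, an odd multiple of λ/2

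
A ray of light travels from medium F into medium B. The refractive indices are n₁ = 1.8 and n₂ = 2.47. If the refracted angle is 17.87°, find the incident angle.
sin θ₁ = (n₂/n₁)·sin θ₂ → θ₁ = 24.9°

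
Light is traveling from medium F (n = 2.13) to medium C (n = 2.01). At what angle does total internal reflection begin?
θc = arcsin(n₂/n₁) = 70.68°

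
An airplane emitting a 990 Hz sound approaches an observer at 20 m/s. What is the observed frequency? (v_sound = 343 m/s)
f_obs = f·v/(v − v_s) = 1051 Hz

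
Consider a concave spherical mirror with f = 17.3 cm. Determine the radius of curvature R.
R = 2|f| = 34.6 cm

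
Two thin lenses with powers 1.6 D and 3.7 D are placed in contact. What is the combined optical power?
P_total = P₁ + P₂ = 5.3 D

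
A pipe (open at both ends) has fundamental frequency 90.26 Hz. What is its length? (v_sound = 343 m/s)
L = v/(2f₁) = 1.9 m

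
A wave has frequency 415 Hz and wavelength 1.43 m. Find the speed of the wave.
v = fλ = 593.4 m/s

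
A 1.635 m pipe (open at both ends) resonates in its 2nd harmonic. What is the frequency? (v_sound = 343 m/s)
fₙ = nv/(2L) = 209.8 Hz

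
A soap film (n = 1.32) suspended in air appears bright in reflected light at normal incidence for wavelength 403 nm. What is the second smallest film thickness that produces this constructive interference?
2nt = (m − ½)λ with m = 2 → t = (m − ½)λ/(2n) = 229 nm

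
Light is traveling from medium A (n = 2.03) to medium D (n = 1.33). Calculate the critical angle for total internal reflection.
θc = arcsin(n₂/n₁) = 40.93°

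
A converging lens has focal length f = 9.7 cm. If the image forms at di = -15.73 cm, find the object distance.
1/do = 1/f − 1/di → do = 6 cm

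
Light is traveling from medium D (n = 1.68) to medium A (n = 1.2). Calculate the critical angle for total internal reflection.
θc = arcsin(n₂/n₁) = 45.58°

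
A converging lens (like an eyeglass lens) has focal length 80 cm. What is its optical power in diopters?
P = 1/f = 1.25 D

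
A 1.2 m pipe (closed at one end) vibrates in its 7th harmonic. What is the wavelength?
λₙ = 4L/n = 0.6857 m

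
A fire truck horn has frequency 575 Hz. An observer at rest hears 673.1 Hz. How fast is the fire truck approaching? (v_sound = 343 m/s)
v_s = v·(1 − f/f_obs) = 49.99 m/s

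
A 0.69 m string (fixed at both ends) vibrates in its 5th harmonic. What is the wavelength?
λₙ = 2L/n = 0.276 m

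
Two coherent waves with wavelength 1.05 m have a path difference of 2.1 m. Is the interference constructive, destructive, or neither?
constructive — path difference = 2λ, a whole number of wavelengths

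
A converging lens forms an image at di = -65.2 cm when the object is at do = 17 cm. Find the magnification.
M = −di/do = 3.835 (upright image)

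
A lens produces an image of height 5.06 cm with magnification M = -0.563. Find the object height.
ho = |hi|/|M| = 8.988 cm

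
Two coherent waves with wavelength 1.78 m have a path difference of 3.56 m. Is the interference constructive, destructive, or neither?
constructive — path difference = 2λ, a whole number of wavelengths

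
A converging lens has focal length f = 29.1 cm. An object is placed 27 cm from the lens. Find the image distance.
1/di = 1/f − 1/do → di = -374.1 cm (virtual image)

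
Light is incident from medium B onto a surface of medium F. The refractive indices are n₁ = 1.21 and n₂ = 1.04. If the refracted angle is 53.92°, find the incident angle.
sin θ₁ = (n₂/n₁)·sin θ₂ → θ₁ = 44°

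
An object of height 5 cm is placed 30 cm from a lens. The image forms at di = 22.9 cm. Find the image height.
hi = (-di/do) × ho = -3.817 cm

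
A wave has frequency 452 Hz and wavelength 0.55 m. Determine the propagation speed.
v = fλ = 248.6 m/s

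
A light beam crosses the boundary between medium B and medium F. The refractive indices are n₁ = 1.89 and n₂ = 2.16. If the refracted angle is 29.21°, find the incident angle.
sin θ₁ = (n₂/n₁)·sin θ₂ → θ₁ = 33.9°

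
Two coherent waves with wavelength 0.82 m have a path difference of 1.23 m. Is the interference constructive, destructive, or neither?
destructive — path difference = 1.5λ, an odd multiple of λ/2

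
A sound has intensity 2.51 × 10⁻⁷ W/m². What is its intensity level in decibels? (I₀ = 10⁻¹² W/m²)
β = 10·log₁₀(I/I₀) = 54 dB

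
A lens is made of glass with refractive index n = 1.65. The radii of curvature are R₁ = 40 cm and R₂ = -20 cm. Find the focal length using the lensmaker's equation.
1/f = (n − 1)(1/R₁ − 1/R₂) → f = 20.51 cm (converging lens)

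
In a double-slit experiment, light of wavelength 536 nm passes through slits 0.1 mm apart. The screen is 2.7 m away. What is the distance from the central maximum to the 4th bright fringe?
y = mλL/d = 57.89 mm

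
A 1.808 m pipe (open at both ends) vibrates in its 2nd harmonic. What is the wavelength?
λₙ = 2L/n = 1.808 m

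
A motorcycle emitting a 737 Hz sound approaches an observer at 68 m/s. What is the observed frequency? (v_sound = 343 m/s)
f_obs = f·v/(v − v_s) = 919.2 Hz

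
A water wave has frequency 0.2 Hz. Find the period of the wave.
T = 1/f = 5 s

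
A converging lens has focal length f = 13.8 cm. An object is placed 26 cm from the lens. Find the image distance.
1/di = 1/f − 1/do → di = 29.41 cm (real image)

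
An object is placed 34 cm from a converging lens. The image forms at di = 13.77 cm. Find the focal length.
1/f = 1/do + 1/di → f = 9.801 cm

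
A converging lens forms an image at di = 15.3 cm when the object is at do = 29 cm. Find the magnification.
M = −di/do = -0.5276 (inverted image)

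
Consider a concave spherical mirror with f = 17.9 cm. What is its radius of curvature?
R = 2|f| = 35.8 cm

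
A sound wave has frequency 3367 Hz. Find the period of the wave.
T = 1/f = 2.970 × 10⁻⁴ s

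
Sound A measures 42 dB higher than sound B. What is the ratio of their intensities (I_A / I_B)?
I_A/I_B = 10^(Δβ/10) = 15850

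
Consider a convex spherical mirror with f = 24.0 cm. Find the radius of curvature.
R = 2|f| = 48 cm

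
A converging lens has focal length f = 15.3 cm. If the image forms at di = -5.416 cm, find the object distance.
1/do = 1/f − 1/di → do = 4 cm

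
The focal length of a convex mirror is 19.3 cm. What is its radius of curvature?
R = 2|f| = 38.6 cm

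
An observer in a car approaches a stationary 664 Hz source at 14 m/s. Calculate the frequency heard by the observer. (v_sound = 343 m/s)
f_obs = f·(v + v_o)/v = 691.1 Hz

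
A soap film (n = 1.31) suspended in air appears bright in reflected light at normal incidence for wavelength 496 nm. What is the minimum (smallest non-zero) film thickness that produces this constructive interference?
2nt = (m − ½)λ with m = 1 → t = (m − ½)λ/(2n) = 94.66 nm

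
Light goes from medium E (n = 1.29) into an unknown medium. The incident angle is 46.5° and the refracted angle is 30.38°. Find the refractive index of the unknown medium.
n₂ = n₁·sin θ₁ / sin θ₂ = 1.85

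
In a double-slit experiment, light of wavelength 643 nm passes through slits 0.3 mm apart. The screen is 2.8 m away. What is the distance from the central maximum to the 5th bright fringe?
y = mλL/d = 30.01 mm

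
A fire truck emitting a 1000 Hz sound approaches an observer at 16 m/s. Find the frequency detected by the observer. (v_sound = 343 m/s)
f_obs = f·v/(v − v_s) = 1049 Hz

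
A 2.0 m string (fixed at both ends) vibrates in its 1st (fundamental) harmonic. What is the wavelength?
λₙ = 2L/n = 4 m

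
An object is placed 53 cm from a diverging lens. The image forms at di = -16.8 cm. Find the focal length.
1/f = 1/do + 1/di → f = -24.6 cm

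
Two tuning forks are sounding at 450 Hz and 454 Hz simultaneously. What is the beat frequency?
4 Hz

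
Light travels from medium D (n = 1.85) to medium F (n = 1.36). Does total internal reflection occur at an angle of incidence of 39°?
θc = arcsin(n₂/n₁) = 47.32°; 39° < θc, so no — the ray refracts.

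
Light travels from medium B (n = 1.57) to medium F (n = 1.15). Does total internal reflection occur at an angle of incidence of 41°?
θc = arcsin(n₂/n₁) = 47.1°; 41° < θc, so no — the ray refracts.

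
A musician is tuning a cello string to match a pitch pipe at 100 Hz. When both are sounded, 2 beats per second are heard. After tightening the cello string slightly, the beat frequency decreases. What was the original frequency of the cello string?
98 Hz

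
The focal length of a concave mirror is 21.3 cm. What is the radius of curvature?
R = 2|f| = 42.6 cm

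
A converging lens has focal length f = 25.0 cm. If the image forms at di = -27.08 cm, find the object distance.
1/do = 1/f − 1/di → do = 13 cm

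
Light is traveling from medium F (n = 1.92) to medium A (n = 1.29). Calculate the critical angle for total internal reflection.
θc = arcsin(n₂/n₁) = 42.21°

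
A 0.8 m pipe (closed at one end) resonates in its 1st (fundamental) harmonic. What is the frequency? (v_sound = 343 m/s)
fₙ = nv/(4L) = 107.2 Hz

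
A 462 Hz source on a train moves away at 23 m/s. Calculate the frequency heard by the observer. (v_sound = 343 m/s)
f_obs = f·v/(v + v_s) = 433 Hz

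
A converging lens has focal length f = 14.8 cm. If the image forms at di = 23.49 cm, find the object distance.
1/do = 1/f − 1/di → do = 40.01 cm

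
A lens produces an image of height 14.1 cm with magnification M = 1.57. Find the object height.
ho = |hi|/|M| = 8.981 cm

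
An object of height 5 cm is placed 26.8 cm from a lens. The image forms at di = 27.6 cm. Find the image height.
hi = (-di/do) × ho = -5.149 cm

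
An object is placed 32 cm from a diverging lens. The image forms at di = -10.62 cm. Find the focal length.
1/f = 1/do + 1/di → f = -15.9 cm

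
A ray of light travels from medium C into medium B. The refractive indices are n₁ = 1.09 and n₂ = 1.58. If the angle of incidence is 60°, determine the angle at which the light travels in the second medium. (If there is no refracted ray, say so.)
sin θ₂ = (n₁/n₂)·sin θ₁ = 0.5974 → θ₂ = 36.69°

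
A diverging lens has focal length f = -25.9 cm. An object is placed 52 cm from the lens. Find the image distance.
1/di = 1/f − 1/do → di = -17.29 cm (virtual image)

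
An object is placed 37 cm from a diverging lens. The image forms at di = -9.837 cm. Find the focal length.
1/f = 1/do + 1/di → f = -13.4 cm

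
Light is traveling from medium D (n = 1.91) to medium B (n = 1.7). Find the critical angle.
θc = arcsin(n₂/n₁) = 62.88°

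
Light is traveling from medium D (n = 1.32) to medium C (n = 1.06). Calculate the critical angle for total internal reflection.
θc = arcsin(n₂/n₁) = 53.42°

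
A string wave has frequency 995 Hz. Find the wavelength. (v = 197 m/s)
λ = v/f = 0.198 m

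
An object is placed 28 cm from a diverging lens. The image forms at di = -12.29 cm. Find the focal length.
1/f = 1/do + 1/di → f = -21.9 cm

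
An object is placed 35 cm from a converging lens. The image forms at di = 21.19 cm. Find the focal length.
1/f = 1/do + 1/di → f = 13.2 cm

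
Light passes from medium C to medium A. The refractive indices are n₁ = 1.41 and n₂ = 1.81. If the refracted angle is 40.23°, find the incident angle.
sin θ₁ = (n₂/n₁)·sin θ₂ → θ₁ = 56°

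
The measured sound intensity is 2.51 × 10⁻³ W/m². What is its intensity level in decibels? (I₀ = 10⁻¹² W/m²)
β = 10·log₁₀(I/I₀) = 94 dB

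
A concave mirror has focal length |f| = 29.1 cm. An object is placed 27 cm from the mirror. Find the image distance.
f = +29.1 cm (concave); 1/di = 1/f − 1/do → di = -374.1 cm (virtual image, behind mirror)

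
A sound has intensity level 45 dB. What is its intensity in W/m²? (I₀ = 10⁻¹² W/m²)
I = I₀·10^(β/10) = 3.16 × 10⁻⁸ W/m²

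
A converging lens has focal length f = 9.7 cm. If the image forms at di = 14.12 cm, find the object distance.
1/do = 1/f − 1/di → do = 30.99 cm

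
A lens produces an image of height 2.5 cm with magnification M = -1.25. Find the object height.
ho = |hi|/|M| = 2 cm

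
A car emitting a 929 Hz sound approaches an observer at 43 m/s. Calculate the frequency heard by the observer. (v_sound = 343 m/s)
f_obs = f·v/(v − v_s) = 1062 Hz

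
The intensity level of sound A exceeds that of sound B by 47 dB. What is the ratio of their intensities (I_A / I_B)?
I_A/I_B = 10^(Δβ/10) = 50120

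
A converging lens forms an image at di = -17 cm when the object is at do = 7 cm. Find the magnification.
M = −di/do = 2.429 (upright image)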